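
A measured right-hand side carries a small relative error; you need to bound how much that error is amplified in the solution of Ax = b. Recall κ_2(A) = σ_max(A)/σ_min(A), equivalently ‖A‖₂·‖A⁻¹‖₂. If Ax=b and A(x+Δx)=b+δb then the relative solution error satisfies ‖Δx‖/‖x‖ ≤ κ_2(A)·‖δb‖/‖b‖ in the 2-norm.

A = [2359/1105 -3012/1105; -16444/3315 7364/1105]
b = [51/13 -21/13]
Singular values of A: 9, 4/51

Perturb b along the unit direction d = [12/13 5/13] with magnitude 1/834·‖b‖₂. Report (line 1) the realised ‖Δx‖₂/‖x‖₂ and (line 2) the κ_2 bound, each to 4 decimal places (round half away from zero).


σ_max = 9, σ_min = 4/51
κ_2(A) = 9 / (4/51) = 114.7500
κ_2(A)·‖δb‖/‖b‖ = 0.1376
solve Ax = b  →  x = [30.8000 22.6833]
‖b‖₂ = 4.2426 and ‖x‖₂ = 38.2515
re-solving with b+δb shifts x by Δx of norm 0.0649
relative error = 0.0017
tightness: 0.0017 against a bound of 0.1376 (unrounded ratio ≈ 0.0123)

0.0017
0.1376


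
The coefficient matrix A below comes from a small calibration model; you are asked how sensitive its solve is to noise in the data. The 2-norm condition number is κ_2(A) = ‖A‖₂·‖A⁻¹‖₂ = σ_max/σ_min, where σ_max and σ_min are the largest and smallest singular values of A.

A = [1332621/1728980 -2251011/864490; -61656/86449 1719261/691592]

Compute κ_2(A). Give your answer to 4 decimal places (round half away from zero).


238.4800

M = AᵀA = [3919695201/3554544400 -6717970791/1777272200; -6717970791/1777272200 184267857321/14218177600]. tr(M)=7997865525/568727104, det(M)=31640625/9099633664
char-poly roots: 225/16 and 140625/568727104
κ_2(A) = √(λ_max/λ_min) = √((225/16) / (140625/568727104)) = 238.4800


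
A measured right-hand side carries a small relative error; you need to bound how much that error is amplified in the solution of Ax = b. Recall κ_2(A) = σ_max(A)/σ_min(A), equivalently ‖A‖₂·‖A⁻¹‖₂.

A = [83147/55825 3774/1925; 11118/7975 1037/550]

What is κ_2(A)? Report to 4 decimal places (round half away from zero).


M = AᵀA = [3084497/741125 4112181/741125; 4112181/741125 21933077/2964500]. tr(M)=6854213/592900, det(M)=83521/14822500
λ_max, λ_min = (6854213/592900 ± √1878892508529/14061216400)/2 = 289/25, 289/592900
so κ_2 = √((289/25) / (289/592900)) = 154.0000

154.0000


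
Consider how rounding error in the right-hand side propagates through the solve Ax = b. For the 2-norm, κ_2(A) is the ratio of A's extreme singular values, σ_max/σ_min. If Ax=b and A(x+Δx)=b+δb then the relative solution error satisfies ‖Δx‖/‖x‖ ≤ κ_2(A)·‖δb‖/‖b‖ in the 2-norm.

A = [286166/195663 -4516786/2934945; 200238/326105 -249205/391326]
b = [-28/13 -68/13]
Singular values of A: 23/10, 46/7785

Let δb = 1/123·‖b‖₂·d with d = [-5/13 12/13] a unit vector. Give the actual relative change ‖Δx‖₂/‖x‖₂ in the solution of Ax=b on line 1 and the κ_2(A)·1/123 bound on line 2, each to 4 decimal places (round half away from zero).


0.0115
3.1646

from the listed singular values, σ₁ = 23/10, σ_n = 46/7785
κ = σ_max/σ_min = (23/10)/(46/7785) = 389.2500
bound on ‖Δx‖/‖x‖: κ·ε = 389.2500·1/123 = 3.1646
solve Ax = b  →  x = [-491.4093 -465.6072]
‖b‖₂ = 5.6569 and ‖x‖₂ = 676.9588
δb = ε·‖b‖·d = [-0.0177 0.0425]; solving A·Δx = δb gives ‖Δx‖ = 7.7834
realised ‖Δx‖/‖x‖ = 0.0115
realised/bound (from unrounded values) ≈ 0.0036


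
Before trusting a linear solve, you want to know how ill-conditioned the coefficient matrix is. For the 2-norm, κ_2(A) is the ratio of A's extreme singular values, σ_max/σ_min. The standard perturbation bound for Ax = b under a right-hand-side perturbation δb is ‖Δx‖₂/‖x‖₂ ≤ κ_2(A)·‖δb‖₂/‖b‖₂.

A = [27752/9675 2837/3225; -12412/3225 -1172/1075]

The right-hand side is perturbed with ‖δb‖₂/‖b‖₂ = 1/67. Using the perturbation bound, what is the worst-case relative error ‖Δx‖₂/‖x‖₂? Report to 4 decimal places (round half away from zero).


1.4440

AᵀA = [86267728/3744225 8386168/1248075; 8386168/1248075 816433/416025]; tr = 3744625/149769, det = 10000/149769
λ_max, λ_min = (3744625/149769 ± √14016225630625/22430753361)/2 = 25, 400/149769
so κ_2 = √(25 / (400/149769)) = 96.7500
perturbation bound = 96.7500·1/67 = 1.4440


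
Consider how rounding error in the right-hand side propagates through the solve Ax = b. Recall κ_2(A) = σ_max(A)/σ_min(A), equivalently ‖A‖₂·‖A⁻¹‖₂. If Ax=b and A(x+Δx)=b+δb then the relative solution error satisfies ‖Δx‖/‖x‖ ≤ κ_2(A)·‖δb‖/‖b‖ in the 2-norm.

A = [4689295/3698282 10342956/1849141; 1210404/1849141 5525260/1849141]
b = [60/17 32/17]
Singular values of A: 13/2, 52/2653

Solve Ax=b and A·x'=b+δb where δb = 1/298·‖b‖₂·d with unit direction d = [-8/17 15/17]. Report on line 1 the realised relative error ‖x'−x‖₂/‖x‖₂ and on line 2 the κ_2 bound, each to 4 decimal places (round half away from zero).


1.1128
1.1128

largest singular value 13/2, smallest 52/2653
κ = σ_max/σ_min = (13/2)/(52/2653) = 331.6250
perturbation bound = 331.6250·1/298 = 1.1128
solve Ax = b  →  x = [0.1351 0.6004]
‖b‖ = 4.0000, ‖x‖ = 0.6154
re-solving with b+δb shifts x by Δx of norm 0.6848
relative error = 1.1128
so the bound is sharp here: realised error equals the bound


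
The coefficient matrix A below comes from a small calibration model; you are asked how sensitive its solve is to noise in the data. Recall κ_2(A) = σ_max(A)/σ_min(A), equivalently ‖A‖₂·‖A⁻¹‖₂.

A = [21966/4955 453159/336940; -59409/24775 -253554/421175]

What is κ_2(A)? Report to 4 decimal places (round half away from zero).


M = AᵀA = [15592058181/613800625 9091347741/1227601250; 9091347741/1227601250 21323394729/9820810000]. tr(M)=433274121/15713296, det(M)=4862025/15713296
solving λ² − 433274121/15713296·λ + 4862025/15713296 = 0 gives λ = 441/16, 11025/982081
κ_2(A) = √(λ_max/λ_min) = √((441/16) / (11025/982081)) = 49.5500

49.5500


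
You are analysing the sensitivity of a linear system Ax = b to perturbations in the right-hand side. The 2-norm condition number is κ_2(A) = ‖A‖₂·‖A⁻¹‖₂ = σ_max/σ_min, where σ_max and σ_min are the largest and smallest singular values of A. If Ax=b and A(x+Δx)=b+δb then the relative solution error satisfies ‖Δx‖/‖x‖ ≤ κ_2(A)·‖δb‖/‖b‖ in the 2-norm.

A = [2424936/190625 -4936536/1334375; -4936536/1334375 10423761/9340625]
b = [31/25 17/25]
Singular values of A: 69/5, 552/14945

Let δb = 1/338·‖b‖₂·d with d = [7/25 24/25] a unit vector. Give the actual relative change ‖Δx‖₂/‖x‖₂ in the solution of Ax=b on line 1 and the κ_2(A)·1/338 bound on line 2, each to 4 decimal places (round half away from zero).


0.0042
1.1054

from the listed singular values, σ₁ = 69/5, σ_n = 552/14945
κ = σ_max/σ_min = (69/5)/(552/14945) = 373.6250
perturbation bound = 373.6250·1/338 = 1.1054
solve Ax = b  →  x = [7.6504 25.9710]
‖b‖ = 1.4142, ‖x‖ = 27.0744
with δb = [0.0012 0.0040], A·Δx = δb → ‖Δx‖ = 0.1133
relative error = 0.0042
tightness: 0.0042 against a bound of 1.1054 (unrounded ratio ≈ 0.0038)


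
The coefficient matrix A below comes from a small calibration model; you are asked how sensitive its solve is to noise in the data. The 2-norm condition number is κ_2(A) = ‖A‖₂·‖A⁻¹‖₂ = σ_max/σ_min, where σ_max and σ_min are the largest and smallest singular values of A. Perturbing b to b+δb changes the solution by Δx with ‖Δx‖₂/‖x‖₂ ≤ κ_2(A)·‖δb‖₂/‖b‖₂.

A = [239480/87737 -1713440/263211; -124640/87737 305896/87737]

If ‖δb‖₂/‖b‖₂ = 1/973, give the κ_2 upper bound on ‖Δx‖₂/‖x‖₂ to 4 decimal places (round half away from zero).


form AᵀA = [19400000/2048917 -139663360/6146751; -139663360/6146751 1005596992/18440253] with trace 90784384/1418481 and determinant 102400/1418481
solving λ² − 90784384/1418481·λ + 102400/1418481 = 0 gives λ = 64, 1600/1418481
σ_max=√64=8, σ_min=√(1600/1418481)=(40/1191) → κ = 238.2000
bound on ‖Δx‖/‖x‖: κ·ε = 238.2000·1/973 = 0.2448

0.2448


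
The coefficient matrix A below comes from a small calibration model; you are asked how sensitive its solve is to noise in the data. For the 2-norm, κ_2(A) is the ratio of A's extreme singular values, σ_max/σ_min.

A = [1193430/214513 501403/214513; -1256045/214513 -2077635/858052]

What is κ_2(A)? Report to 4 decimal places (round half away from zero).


355.6250

form AᵀA = [3569469925/54715609 5949061335/218862436; 5949061335/218862436 9915632209/875449744] with trace 396610361/5180176 and determinant 60025/1295044
solving λ² − 396610361/5180176·λ + 60025/1295044 = 0 gives λ = 1225/16, 196/323761
κ = σ_max/σ_min = (35/4)/(14/569) = 355.6250


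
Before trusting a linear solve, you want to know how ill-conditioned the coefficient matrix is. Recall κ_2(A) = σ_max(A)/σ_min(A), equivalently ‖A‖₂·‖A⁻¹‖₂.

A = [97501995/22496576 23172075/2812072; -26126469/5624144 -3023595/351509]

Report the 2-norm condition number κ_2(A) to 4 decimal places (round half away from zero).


form AᵀA = [24290270092161/601778753536 5692260515985/75222344192; 5692260515985/75222344192 1334174994225/9402793024] with trace 379506815649/2082279424 and determinant 8303765625/8329117696
λ_max, λ_min = (379506815649/2082279424 ± √144008132363741415291201/4335887599613771776)/2 = 729/4, 11390625/2082279424
so κ_2 = √((729/4) / (11390625/2082279424)) = 182.5280

182.5280


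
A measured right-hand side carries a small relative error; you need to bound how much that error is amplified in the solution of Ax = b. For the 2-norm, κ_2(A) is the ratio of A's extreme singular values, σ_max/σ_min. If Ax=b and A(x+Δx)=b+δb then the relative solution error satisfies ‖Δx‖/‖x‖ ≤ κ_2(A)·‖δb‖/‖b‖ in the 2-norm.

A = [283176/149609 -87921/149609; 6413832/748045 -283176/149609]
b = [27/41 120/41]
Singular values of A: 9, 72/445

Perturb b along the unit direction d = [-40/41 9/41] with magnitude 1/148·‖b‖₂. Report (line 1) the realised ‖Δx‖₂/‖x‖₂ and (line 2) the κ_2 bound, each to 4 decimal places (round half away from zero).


σ_max = 9, σ_min = 72/445
κ = σ_max/σ_min = 9/(72/445) = 55.6250
perturbation bound = 55.6250·1/148 = 0.3758
solve Ax = b  →  x = [0.3252 -0.0732]
‖b‖ = 3.0000, ‖x‖ = 0.3333
with δb = [-0.0198 0.0044], A·Δx = δb → ‖Δx‖ = 0.1253
relative error = 0.3758
tightness: 0.3758 against a bound of 0.3758; the bound is attained (ratio 1)

0.3758
0.3758


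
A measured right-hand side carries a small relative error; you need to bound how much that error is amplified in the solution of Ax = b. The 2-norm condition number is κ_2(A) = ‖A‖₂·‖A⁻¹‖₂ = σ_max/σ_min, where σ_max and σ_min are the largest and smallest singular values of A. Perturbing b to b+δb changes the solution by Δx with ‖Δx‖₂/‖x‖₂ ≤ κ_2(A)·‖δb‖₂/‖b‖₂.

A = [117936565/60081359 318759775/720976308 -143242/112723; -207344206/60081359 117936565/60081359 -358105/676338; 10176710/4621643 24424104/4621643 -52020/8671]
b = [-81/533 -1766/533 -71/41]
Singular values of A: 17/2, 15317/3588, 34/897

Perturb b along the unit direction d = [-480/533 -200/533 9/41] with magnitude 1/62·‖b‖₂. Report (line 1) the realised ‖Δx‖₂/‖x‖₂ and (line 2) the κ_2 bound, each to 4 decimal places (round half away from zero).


0.0603
3.6169

from the listed singular values, σ₁ = 17/2, σ_n = 34/897
condition number: (17/2) ÷ (34/897) = 224.2500
bound on ‖Δx‖/‖x‖: κ·ε = 224.2500·1/62 = 3.6169
solve Ax = b  →  x = [7.9341 17.2148 18.3651]
‖b‖ = 3.7417, ‖x‖ = 26.3928
δb = ε·‖b‖·d = [-0.0543 -0.0226 0.0132]; solving A·Δx = δb gives ‖Δx‖ = 1.5922
realised ‖Δx‖/‖x‖ = 0.0603
realised/bound (from unrounded values) ≈ 0.0167


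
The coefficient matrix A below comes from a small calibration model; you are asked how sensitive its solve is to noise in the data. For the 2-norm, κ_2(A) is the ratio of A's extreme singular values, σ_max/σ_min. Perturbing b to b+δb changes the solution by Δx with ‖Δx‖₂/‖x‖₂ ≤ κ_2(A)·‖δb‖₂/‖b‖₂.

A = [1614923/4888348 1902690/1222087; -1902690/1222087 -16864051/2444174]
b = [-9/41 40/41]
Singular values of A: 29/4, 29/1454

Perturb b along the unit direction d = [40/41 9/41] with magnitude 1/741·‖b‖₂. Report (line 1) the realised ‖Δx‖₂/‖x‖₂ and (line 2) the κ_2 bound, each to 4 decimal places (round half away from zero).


largest singular value 29/4, smallest 29/1454
condition number: (29/4) ÷ (29/1454) = 363.5000
bound on ‖Δx‖/‖x‖: κ·ε = 363.5000·1/741 = 0.4906
solve Ax = b  →  x = [-0.0303 -0.1346]
‖b‖ = 1.0000, ‖x‖ = 0.1379
with δb = [0.0013 0.0003], A·Δx = δb → ‖Δx‖ = 0.0677
dividing the unrounded norms, ‖Δx‖/‖x‖ = 0.4906
realised/bound = 1 exactly: the bound is attained for this b and d

0.4906
0.4906


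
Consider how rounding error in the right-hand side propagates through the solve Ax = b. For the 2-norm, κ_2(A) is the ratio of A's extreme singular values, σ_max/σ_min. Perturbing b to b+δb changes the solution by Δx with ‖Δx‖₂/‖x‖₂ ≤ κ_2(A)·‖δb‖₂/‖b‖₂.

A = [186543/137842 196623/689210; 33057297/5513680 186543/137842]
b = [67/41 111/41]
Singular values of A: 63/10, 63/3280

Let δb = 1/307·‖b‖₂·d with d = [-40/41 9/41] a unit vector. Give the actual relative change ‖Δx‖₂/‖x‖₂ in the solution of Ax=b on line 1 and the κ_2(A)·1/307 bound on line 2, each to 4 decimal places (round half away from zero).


0.0103
1.0684

from the listed singular values, σ₁ = 63/10, σ_n = 63/3280
condition number: (63/10) ÷ (63/3280) = 328.0000
perturbation bound = 328.0000·1/307 = 1.0684
solve Ax = b  →  x = [11.8931 -50.6891]
‖b‖ = 3.1623, ‖x‖ = 52.0657
with δb = [-0.0100 0.0023], A·Δx = δb → ‖Δx‖ = 0.5363
dividing the unrounded norms, ‖Δx‖/‖x‖ = 0.0103
tightness: 0.0103 against a bound of 1.0684 (unrounded ratio ≈ 0.0096)


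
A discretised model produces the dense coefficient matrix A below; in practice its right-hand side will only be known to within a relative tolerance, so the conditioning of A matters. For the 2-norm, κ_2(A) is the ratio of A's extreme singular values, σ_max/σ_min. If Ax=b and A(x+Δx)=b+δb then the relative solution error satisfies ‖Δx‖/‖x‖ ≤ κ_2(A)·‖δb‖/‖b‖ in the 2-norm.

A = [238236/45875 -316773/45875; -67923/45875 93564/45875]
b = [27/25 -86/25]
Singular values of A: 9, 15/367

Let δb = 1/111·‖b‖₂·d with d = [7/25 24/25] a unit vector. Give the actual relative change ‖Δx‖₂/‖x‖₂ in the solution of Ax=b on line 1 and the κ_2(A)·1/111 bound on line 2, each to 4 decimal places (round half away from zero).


largest singular value 9, smallest 15/367
κ = σ_max/σ_min = 9/(15/367) = 220.2000
worst-case relative error ≤ 220.2000 × 1/111 = 1.9838
solve Ax = b  →  x = [-58.5867 -44.2178]
‖b‖ = 3.6056, ‖x‖ = 73.4003
Δx = A⁻¹·δb where δb = 1/111·3.6056·d; ‖Δx‖ = 0.7947
realised ‖Δx‖/‖x‖ = 0.0108
tightness: 0.0108 against a bound of 1.9838 (unrounded ratio ≈ 0.0055)

0.0108
1.9838


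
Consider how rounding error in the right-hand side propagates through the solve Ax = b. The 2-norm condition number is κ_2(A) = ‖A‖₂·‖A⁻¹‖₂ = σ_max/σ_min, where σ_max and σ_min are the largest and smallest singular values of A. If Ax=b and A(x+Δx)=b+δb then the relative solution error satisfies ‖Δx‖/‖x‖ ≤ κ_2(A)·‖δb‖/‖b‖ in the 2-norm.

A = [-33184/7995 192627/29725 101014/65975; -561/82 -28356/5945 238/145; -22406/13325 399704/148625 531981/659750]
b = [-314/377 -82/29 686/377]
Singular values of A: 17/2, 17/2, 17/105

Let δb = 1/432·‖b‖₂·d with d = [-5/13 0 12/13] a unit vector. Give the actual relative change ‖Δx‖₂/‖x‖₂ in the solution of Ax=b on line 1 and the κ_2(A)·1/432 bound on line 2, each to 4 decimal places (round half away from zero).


0.0040
0.1215

largest singular value 17/2, smallest 17/105
condition number: (17/2) ÷ (17/105) = 52.5000
perturbation bound = 52.5000·1/432 = 0.1215
solve Ax = b  →  x = [3.6465 -0.5793 11.7929]
‖b‖ = 3.4641, ‖x‖ = 12.3574
re-solving with b+δb shifts x by Δx of norm 0.0495
dividing the unrounded norms, ‖Δx‖/‖x‖ = 0.0040
so the bound overstates the realised error by a factor of ≈ 30.3219 (computed from the unrounded values)


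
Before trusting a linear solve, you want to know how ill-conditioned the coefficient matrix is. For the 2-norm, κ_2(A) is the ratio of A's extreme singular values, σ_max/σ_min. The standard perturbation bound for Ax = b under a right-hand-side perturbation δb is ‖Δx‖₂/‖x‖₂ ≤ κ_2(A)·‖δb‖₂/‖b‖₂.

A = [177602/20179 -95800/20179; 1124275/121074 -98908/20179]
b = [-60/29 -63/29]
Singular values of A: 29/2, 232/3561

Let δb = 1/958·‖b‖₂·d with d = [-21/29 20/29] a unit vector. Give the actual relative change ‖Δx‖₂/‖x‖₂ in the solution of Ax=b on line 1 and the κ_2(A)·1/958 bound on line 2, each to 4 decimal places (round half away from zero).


largest singular value 29/2, smallest 232/3561
κ_2(A) = (29/2) / (232/3561) = 222.5625
perturbation bound = 222.5625·1/958 = 0.2323
solve Ax = b  →  x = [-0.1826 0.0974]
‖b‖₂ = 3.0000 and ‖x‖₂ = 0.2069
re-solving with b+δb shifts x by Δx of norm 0.0481
dividing the unrounded norms, ‖Δx‖/‖x‖ = 0.2323
tightness: 0.2323 against a bound of 0.2323; the bound is attained (ratio 1)

0.2323
0.2323


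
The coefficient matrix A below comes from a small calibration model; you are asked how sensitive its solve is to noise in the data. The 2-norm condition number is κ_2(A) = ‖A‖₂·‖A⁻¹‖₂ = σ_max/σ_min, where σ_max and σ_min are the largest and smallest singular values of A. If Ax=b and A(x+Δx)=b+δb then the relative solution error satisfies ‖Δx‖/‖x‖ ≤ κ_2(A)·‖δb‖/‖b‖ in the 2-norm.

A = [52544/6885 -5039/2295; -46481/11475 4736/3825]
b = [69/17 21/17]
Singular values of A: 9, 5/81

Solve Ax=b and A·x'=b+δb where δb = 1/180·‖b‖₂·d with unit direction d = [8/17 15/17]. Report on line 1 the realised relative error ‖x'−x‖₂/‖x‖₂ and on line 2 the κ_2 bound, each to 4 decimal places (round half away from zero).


0.0079
0.8100

from the listed singular values, σ₁ = 9, σ_n = 5/81
κ = σ_max/σ_min = 9/(5/81) = 145.8000
bound on ‖Δx‖/‖x‖: κ·ε = 145.8000·1/180 = 0.8100
solve Ax = b  →  x = [13.9280 46.5627]
2-norm of b is 4.2426; of x, 48.6011
Δx = A⁻¹·δb where δb = 1/180·4.2426·d; ‖Δx‖ = 0.3818
realised ‖Δx‖/‖x‖ = 0.0079
tightness: 0.0079 against a bound of 0.8100 (unrounded ratio ≈ 0.0097)


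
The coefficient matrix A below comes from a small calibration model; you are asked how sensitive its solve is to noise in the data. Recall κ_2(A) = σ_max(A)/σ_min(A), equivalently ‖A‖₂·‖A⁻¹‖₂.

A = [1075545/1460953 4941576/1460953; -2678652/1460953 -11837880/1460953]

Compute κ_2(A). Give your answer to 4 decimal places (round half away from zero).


AᵀA = [49301618841/12629489161 219079575720/12629489161; 219079575720/12629489161 973695717504/12629489161]; tr = 608564745/7513081, det = 419904/7513081
char-poly roots: 81 and 5184/7513081
σ_max=√81=9, σ_min=√(5184/7513081)=(72/2741) → κ = 342.6250

342.6250


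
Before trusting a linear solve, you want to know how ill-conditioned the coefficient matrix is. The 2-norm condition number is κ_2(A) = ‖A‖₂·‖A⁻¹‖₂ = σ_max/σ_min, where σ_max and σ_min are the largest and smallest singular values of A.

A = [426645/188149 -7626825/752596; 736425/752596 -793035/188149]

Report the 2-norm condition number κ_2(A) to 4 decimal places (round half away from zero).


AᵀA = [20442231225/3351483664 -5677452000/209467729; -5677452000/209467729 403733324025/3351483664]; tr = 126167625/996872, det = 4100625/31899904
char-poly roots: 2025/16 and 2025/1993744
κ = σ_max/σ_min = (45/4)/(45/1412) = 353.0000

353.0000


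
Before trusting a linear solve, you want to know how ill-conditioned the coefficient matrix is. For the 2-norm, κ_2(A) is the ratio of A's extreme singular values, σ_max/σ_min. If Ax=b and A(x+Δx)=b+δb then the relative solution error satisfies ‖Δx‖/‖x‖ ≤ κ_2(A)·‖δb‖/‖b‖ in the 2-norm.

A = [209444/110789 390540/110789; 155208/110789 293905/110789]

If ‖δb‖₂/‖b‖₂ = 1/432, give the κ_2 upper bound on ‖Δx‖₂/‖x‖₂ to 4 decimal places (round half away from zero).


AᵀA = [67956312400/12274202521 127412667000/12274202521; 127412667000/12274202521 238901640625/12274202521]; tr = 1061792225/42471289, det = 250000/42471289
solving λ² − 1061792225/42471289·λ + 250000/42471289 = 0 gives λ = 25, 10000/42471289
σ_max=√25=5, σ_min=√(10000/42471289)=(100/6517) → κ = 325.8500
worst-case relative error ≤ 325.8500 × 1/432 = 0.7543

0.7543


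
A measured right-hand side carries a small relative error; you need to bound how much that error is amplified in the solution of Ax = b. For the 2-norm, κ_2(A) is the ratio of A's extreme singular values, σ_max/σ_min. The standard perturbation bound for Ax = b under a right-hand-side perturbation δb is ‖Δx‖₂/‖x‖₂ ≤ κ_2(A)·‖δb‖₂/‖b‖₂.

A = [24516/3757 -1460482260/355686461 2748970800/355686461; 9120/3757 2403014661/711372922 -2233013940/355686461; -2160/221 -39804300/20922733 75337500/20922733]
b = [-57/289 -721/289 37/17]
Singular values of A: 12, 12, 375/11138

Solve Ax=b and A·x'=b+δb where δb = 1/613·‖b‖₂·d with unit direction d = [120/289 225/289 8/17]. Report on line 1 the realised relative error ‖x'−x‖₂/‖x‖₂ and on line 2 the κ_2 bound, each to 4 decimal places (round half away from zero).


0.0054
0.5814

from the listed singular values, σ₁ = 12, σ_n = 375/11138
condition number: 12 ÷ (375/11138) = 356.4160
κ_2(A)·‖δb‖/‖b‖ = 0.5814
solve Ax = b  →  x = [-0.1987 -26.2885 -13.8244]
‖b‖ = 3.3166, ‖x‖ = 29.7025
re-solving with b+δb shifts x by Δx of norm 0.1607
realised ‖Δx‖/‖x‖ = 0.0054
tightness: 0.0054 against a bound of 0.5814 (unrounded ratio ≈ 0.0093)


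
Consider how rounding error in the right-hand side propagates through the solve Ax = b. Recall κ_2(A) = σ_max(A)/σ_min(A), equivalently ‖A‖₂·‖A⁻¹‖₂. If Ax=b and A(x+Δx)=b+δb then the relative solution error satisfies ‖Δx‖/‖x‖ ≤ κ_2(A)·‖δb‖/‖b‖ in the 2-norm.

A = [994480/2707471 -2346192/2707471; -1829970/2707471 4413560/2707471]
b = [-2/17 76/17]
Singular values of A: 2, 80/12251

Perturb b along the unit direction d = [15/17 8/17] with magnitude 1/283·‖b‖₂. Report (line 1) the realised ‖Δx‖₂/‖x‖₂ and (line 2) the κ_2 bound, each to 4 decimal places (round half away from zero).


σ_max = 2, σ_min = 80/12251
condition number: 2 ÷ (80/12251) = 306.2750
κ_2(A)·‖δb‖/‖b‖ = 1.0822
solve Ax = b  →  x = [281.9462 119.6442]
‖b‖₂ = 4.4721 and ‖x‖₂ = 306.2815
δb = ε·‖b‖·d = [0.0139 0.0074]; solving A·Δx = δb gives ‖Δx‖ = 2.4200
dividing the unrounded norms, ‖Δx‖/‖x‖ = 0.0079
so the bound overstates the realised error by a factor of ≈ 136.9733 (computed from the unrounded values)

0.0079
1.0822


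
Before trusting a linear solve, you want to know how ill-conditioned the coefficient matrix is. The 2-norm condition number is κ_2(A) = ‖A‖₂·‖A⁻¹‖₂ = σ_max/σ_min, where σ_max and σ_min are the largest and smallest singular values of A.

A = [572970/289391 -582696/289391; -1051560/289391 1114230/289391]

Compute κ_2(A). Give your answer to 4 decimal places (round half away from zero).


form AᵀA = [4962190500/289782529 -5209505280/289782529; -5209505280/289782529 5470737444/289782529] with trace 12405384/344569 and determinant 32400/344569
eigenvalues of AᵀA: λ = (tr ± √(tr²−4·det))/2 = 36, 900/344569
so κ_2 = √(36 / (900/344569)) = 117.4000

117.4000


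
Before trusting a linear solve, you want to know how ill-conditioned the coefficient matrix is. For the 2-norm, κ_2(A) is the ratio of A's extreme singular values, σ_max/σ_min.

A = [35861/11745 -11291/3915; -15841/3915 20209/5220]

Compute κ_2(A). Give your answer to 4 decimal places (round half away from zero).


M = AᵀA = [141777874/5517801 -180032125/7357068; -180032125/7357068 228616801/9809424]. tr(M)=5143873/104976, det(M)=2401/104976
λ_max, λ_min = (5143873/104976 ± √26458421250625/11019960576)/2 = 49, 49/104976
so κ_2 = √(49 / (49/104976)) = 324.0000

324.0000


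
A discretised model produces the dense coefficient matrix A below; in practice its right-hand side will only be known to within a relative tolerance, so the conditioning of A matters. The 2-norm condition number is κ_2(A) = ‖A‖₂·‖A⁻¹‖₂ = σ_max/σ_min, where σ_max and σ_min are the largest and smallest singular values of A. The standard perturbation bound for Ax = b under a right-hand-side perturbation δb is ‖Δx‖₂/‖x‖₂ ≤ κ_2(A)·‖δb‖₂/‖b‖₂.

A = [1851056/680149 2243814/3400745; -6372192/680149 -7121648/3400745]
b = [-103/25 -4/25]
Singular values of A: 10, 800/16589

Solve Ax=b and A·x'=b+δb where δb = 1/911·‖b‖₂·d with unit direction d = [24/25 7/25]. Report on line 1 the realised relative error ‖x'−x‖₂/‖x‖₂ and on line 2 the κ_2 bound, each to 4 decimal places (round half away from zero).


0.0011
0.2276

from the listed singular values, σ₁ = 10, σ_n = 800/16589
condition number: 10 ÷ (800/16589) = 207.3625
κ_2(A)·‖δb‖/‖b‖ = 0.2276
solve Ax = b  →  x = [18.1099 -80.9439]
‖b‖ = 4.1231, ‖x‖ = 82.9451
δb = ε·‖b‖·d = [0.0043 0.0013]; solving A·Δx = δb gives ‖Δx‖ = 0.0939
realised ‖Δx‖/‖x‖ = 0.0011
realised/bound (from unrounded values) ≈ 0.0050


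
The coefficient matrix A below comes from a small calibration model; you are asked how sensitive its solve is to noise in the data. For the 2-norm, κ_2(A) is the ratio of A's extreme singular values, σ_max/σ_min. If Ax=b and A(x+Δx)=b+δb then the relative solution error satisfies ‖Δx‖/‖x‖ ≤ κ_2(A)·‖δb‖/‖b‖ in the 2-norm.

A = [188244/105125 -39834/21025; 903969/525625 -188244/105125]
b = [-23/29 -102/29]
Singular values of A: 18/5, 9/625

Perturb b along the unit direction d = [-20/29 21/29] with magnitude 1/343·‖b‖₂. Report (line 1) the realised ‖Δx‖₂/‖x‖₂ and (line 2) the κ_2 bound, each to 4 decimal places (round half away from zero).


0.0053
0.7289

σ_max = 18/5, σ_min = 9/625
κ = σ_max/σ_min = (18/5)/(9/625) = 250.0000
κ_2(A)·‖δb‖/‖b‖ = 0.7289
solve Ax = b  →  x = [-101.1494 -95.1820]
‖b‖₂ = 3.6056 and ‖x‖₂ = 138.8914
δb = ε·‖b‖·d = [-0.0072 0.0076]; solving A·Δx = δb gives ‖Δx‖ = 0.7300
relative error = 0.0053
tightness: 0.0053 against a bound of 0.7289 (unrounded ratio ≈ 0.0072)


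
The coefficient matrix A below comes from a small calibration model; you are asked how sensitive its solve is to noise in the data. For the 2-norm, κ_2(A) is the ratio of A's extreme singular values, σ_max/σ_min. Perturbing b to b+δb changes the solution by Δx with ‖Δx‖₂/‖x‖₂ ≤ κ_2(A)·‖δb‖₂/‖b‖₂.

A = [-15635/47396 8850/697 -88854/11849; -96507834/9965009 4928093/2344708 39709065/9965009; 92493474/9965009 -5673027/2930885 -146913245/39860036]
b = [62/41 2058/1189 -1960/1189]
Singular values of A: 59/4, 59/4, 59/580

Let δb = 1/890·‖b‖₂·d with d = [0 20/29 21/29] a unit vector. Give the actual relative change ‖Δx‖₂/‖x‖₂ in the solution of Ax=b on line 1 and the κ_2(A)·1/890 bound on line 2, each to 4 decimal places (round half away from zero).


0.1629
0.1629

from the listed singular values, σ₁ = 59/4, σ_n = 59/580
κ = σ_max/σ_min = (59/4)/(59/580) = 145.0000
κ_2(A)·‖δb‖/‖b‖ = 0.1629
solve Ax = b  →  x = [-0.1497 0.1196 0.0075]
‖b‖ = 2.8284, ‖x‖ = 0.1918
re-solving with b+δb shifts x by Δx of norm 0.0312
relative error = 0.1629
tightness: 0.1629 against a bound of 0.1629; the bound is attained (ratio 1)


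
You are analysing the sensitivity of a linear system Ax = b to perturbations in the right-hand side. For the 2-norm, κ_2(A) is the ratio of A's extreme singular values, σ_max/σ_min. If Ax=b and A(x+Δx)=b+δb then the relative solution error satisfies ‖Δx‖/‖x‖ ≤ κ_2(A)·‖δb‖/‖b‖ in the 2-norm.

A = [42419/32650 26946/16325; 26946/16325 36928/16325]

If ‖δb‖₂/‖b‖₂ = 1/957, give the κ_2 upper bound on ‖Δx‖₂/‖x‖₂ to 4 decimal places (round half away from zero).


0.0597

form AᵀA = [188148769/42640900 62662923/10660225; 62662923/10660225 83590564/10660225] with trace 20900441/1705636 and determinant 19600/426409
eigenvalues of AᵀA: λ = (tr ± √(tr²−4·det))/2 = 49/4, 1600/426409
κ = σ_max/σ_min = (7/2)/(40/653) = 57.1375
perturbation bound = 57.1375·1/957 = 0.0597


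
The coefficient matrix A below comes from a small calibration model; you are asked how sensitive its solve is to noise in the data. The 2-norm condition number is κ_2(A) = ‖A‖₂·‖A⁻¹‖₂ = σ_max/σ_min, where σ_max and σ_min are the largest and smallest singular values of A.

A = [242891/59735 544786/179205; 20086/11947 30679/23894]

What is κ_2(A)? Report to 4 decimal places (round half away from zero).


275.7000

M = AᵀA = [408770549/21114025 919714829/63342075; 919714829/63342075 8277735961/760104900]. tr(M)=919739029/30404196, det(M)=366025/30404196
char-poly roots: 121/4 and 3025/7601049
σ_max=√(121/4)=(11/2), σ_min=√(3025/7601049)=(55/2757) → κ = 275.7000


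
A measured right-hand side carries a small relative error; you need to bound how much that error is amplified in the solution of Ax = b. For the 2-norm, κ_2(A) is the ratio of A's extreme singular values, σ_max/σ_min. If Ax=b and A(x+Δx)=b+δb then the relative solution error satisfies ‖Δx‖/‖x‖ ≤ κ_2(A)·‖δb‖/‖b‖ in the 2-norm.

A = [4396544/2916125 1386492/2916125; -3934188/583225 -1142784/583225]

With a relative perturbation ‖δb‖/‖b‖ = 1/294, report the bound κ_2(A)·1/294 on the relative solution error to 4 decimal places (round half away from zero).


0.6967

form AᵀA = [241686781456/5058765625 70490155008/5058765625; 70490155008/5058765625 20565878544/5058765625] with trace 419604256/8094025 and determinant 20736/323761
λ_max, λ_min = (419604256/8094025 ± √176050947883073536/65513240700625)/2 = 1296/25, 400/323761
κ_2(A) = √(λ_max/λ_min) = √((1296/25) / (400/323761)) = 204.8400
perturbation bound = 204.8400·1/294 = 0.6967


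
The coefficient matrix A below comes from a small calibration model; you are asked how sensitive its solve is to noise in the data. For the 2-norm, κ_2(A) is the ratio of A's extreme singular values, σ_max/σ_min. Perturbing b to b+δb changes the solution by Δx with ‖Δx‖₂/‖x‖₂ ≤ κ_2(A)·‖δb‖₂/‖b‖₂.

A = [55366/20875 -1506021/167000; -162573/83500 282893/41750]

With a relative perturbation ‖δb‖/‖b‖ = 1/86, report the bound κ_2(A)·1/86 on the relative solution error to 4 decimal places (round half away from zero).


M = AᵀA = [603810269/55778000 -1034984979/27889000; -1034984979/27889000 28388435549/223112000]. tr(M)=246429413/1784896, det(M)=4879681/28558336
solving λ² − 246429413/1784896·λ + 4879681/28558336 = 0 gives λ = 2209/16, 2209/1784896
κ_2(A) = √(λ_max/λ_min) = √((2209/16) / (2209/1784896)) = 334.0000
bound on ‖Δx‖/‖x‖: κ·ε = 334.0000·1/86 = 3.8837

3.8837


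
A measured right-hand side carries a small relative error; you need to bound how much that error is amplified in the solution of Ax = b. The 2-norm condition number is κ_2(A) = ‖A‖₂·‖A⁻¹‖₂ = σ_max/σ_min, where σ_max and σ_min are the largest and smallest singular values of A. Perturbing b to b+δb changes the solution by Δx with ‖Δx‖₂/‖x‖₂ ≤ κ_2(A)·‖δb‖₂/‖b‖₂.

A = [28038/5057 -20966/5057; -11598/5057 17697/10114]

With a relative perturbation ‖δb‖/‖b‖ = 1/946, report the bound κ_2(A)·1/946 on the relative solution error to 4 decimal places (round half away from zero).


form AᵀA = [5447592/151321 -4085619/151321; -4085619/151321 12257257/605284] with trace 34047625/605284 and determinant 5625/151321
λ_max, λ_min = (34047625/605284 ± √1159186292580625/366368720656)/2 = 225/4, 100/151321
so κ_2 = √((225/4) / (100/151321)) = 291.7500
bound on ‖Δx‖/‖x‖: κ·ε = 291.7500·1/946 = 0.3084

0.3084


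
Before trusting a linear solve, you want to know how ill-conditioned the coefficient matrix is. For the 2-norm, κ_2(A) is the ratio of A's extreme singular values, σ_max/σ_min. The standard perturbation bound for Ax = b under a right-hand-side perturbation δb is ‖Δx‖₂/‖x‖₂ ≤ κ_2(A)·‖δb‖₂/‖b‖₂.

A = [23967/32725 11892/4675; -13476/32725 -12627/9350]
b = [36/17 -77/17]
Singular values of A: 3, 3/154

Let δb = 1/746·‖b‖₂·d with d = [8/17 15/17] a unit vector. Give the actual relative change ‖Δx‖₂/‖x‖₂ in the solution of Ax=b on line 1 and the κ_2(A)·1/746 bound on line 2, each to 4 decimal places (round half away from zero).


σ_max = 3, σ_min = 3/154
condition number: 3 ÷ (3/154) = 154.0000
κ_2(A)·‖δb‖/‖b‖ = 0.2064
solve Ax = b  →  x = [148.2133 -41.8400]
‖b‖ = 5.0000, ‖x‖ = 154.0058
with δb = [0.0032 0.0059], A·Δx = δb → ‖Δx‖ = 0.3441
realised ‖Δx‖/‖x‖ = 0.0022
realised/bound (from unrounded values) ≈ 0.0108

0.0022
0.2064


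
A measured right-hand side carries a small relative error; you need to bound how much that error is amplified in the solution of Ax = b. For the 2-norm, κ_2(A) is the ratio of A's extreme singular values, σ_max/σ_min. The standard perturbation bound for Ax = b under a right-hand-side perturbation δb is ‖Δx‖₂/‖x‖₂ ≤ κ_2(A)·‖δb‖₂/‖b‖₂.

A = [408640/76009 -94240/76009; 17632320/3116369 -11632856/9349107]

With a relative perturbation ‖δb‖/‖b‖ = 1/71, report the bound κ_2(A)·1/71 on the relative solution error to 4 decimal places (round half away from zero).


2.7687

M = AᵀA = [703452160000/11547866521 -158272432640/11547866521; -158272432640/11547866521 320673810496/103930798689]. tr(M)=3957015616/61826769, det(M)=6553600/61826769
solving λ² − 3957015616/61826769·λ + 6553600/61826769 = 0 gives λ = 64, 102400/61826769
so κ_2 = √(64 / (102400/61826769)) = 196.5750
bound on ‖Δx‖/‖x‖: κ·ε = 196.5750·1/71 = 2.7687


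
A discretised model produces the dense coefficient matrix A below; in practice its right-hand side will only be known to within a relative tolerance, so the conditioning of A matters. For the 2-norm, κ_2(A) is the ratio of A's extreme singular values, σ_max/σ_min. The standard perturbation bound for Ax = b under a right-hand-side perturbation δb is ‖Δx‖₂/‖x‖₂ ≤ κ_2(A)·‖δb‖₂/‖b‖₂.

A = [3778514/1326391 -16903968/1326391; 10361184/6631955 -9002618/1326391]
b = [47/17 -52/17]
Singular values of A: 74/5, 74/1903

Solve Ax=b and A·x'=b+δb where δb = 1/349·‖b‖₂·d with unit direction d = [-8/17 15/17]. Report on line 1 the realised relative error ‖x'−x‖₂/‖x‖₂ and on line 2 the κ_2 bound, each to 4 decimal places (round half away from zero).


0.0030
1.0905

σ_max = 74/5, σ_min = 74/1903
κ = σ_max/σ_min = (74/5)/(74/1903) = 380.6000
worst-case relative error ≤ 380.6000 × 1/349 = 1.0905
solve Ax = b  →  x = [-100.3411 -22.6460]
‖b‖ = 4.1231, ‖x‖ = 102.8649
re-solving with b+δb shifts x by Δx of norm 0.3038
relative error = 0.0030
tightness: 0.0030 against a bound of 1.0905 (unrounded ratio ≈ 0.0027)


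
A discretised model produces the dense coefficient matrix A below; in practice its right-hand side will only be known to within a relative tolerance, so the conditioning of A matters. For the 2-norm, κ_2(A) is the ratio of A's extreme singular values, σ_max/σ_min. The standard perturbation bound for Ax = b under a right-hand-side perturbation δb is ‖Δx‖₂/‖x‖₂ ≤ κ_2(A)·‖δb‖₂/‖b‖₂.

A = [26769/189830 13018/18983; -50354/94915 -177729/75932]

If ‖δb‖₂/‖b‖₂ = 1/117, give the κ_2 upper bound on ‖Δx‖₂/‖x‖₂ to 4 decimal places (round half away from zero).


1.5829

AᵀA = [434347225/1441417156 964632375/720708578; 964632375/720708578 34299090625/5765668624]; tr = 21437525/3429904, det = 15625/13719616
char-poly roots: 25/4 and 625/3429904
so κ_2 = √((25/4) / (625/3429904)) = 185.2000
worst-case relative error ≤ 185.2000 × 1/117 = 1.5829


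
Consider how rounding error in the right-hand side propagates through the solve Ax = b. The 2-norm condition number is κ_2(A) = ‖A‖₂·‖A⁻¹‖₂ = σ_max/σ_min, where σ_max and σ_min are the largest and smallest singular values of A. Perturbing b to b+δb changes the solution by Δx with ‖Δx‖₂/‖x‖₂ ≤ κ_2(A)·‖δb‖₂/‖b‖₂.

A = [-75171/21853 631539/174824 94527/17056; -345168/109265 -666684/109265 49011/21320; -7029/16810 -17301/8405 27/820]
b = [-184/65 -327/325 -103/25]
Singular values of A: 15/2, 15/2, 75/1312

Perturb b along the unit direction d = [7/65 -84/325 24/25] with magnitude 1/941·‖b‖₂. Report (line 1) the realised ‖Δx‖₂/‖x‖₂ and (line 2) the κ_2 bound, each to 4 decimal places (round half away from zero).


from the listed singular values, σ₁ = 15/2, σ_n = 75/1312
κ = σ_max/σ_min = (15/2)/(75/1312) = 131.2000
worst-case relative error ≤ 131.2000 × 1/941 = 0.1394
solve Ax = b  →  x = [-54.3499 12.3654 -42.3040]
2-norm of b is 5.0990; of x, 69.9746
re-solving with b+δb shifts x by Δx of norm 0.0948
dividing the unrounded norms, ‖Δx‖/‖x‖ = 0.0014
realised/bound (from unrounded values) ≈ 0.0097

0.0014
0.1394


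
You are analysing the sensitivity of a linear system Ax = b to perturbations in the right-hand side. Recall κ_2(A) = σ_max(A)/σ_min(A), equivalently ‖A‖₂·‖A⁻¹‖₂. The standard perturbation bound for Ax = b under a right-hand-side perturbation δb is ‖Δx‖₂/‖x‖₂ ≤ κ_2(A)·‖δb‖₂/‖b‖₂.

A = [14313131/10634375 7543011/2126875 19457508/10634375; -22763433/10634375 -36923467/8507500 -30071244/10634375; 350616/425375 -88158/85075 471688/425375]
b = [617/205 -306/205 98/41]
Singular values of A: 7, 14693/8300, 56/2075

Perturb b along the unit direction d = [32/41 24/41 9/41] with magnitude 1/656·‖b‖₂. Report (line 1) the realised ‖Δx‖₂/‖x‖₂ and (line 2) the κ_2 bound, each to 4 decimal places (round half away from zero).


0.0031
0.3954

from the listed singular values, σ₁ = 7, σ_n = 56/2075
κ = σ_max/σ_min = 7/(56/2075) = 259.3750
κ_2(A)·‖δb‖/‖b‖ = 0.3954
solve Ax = b  →  x = [-58.5891 -0.3350 45.3931]
2-norm of b is 4.1231; of x, 74.1170
re-solving with b+δb shifts x by Δx of norm 0.2329
realised ‖Δx‖/‖x‖ = 0.0031
so the bound overstates the realised error by a factor of ≈ 125.8321 (computed from the unrounded values)


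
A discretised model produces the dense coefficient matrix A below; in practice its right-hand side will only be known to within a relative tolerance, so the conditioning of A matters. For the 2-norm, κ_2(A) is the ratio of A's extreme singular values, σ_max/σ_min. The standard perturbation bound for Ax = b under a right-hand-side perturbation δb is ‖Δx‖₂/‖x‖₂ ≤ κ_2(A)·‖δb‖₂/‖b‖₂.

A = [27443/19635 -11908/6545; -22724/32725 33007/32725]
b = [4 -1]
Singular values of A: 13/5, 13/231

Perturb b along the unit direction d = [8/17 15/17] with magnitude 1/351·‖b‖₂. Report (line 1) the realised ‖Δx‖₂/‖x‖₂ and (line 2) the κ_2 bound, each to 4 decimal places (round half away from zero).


σ_max = 13/5, σ_min = 13/231
κ_2(A) = (13/5) / (13/231) = 46.2000
perturbation bound = 46.2000·1/351 = 0.1316
solve Ax = b  →  x = [15.1385 9.4308]
2-norm of b is 4.1231; of x, 17.8357
re-solving with b+δb shifts x by Δx of norm 0.2087
relative error = 0.0117
tightness: 0.0117 against a bound of 0.1316 (unrounded ratio ≈ 0.0889)

0.0117
0.1316
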